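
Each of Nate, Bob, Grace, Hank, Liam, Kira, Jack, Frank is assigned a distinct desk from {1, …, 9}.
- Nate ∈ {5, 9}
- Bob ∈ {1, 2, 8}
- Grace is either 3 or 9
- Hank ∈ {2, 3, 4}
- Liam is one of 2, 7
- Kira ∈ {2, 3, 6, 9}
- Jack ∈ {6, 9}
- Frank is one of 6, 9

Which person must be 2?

Kira

Jack and Frank between them cover only {6, 9} — a naked pair. Remove those values from Nate, Grace, Kira.
Nate has just one choice, so Nate = 5.
Grace must be 3 (only option left). Remove 3 from Hank, Kira.
So 2 goes to Kira.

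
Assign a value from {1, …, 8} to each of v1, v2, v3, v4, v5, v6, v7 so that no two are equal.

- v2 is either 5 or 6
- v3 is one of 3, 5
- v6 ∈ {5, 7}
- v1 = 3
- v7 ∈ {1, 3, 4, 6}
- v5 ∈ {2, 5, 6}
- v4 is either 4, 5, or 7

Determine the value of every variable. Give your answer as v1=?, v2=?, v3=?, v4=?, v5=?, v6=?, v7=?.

v1 must be 3 (only option left). Eliminate 3 elsewhere: v3, v7.
v3 must be 5 (only option left). Eliminate 5 elsewhere: v2, v4, v5, v6.
That leaves v6 = 7. Strike 7 from v4.
v2's domain is down to {6}, so v2 = 6. Strike 6 from v5, v7.
v4's domain is down to {4}, so v4 = 4. So v7 can't be 4.
v5 must be 2 (only option left).
That leaves v7 = 1.

v1=3, v2=6, v3=5, v4=4, v5=2, v6=7, v7=1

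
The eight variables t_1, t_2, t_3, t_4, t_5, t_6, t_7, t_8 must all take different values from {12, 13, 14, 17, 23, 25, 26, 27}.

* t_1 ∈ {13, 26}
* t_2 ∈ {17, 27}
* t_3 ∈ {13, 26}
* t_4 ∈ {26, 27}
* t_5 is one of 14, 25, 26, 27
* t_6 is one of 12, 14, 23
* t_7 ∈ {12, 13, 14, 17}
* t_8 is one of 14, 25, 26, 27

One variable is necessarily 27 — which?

t_4

The 8 variables draw from only 8 values {12, 13, 14, 17, 23, 25, 26, 27}, so each is used; only t_6 can be 23, hence t_6 = 23.
The 7 still-open variables draw from only 7 values {12, 13, 14, 17, 25, 26, 27}, so each is used; only t_7 can be 12, hence t_7 = 12.
Among the 6 still-open variables, 17 fits only t_2 (and all 6 values in {13, 14, 17, 25, 26, 27} must be used), so t_2 = 17.
The 2 variables t_1 and t_3 are confined to {13, 26}, which locks those values in; drop them from t_4, t_5, t_8.
So 27 goes to t_4.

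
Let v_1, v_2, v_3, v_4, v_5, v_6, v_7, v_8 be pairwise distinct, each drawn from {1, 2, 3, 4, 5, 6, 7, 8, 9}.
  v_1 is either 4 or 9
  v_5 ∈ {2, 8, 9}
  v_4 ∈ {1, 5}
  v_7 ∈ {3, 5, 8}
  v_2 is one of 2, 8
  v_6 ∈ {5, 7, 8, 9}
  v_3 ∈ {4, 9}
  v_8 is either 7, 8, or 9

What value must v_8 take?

The 8 variables together cover exactly {1, 2, 3, 4, 5, 7, 8, 9} — 8 values for 8 variables — and 1 appears only in v_4's list, so v_4 = 1.
The 7 still-open variables draw from only 7 values {2, 3, 4, 5, 7, 8, 9}, so each is used; only v_7 can be 3, hence v_7 = 3.
Among the 6 still-open variables, 5 fits only v_6 (and all 6 values in {2, 4, 5, 7, 8, 9} must be used), so v_6 = 5.
Among the 5 still-open variables, 7 fits only v_8 (and all 5 values in {2, 4, 7, 8, 9} must be used), so v_8 = 7.

7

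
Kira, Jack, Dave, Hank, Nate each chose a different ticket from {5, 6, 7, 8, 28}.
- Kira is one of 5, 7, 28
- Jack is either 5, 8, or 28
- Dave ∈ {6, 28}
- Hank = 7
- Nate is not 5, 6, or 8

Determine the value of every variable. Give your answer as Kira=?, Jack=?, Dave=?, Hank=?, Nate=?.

Hank has just one choice, so Hank = 7. So Kira, Nate can't be 7.
Nate has just one choice, so Nate = 28. Strike 28 from Kira, Jack, Dave.
That leaves Kira = 5. Remove 5 from Jack.
Jack's domain is down to {8}, so Jack = 8.
Dave has just one choice, so Dave = 6.

Kira=5, Jack=8, Dave=6, Hank=7, Nate=28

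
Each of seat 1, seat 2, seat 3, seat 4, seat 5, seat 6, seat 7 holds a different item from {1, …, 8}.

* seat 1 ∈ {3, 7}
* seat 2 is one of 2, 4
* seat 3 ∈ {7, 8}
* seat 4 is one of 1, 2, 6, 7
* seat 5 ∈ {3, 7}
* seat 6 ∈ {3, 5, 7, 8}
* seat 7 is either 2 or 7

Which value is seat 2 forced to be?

seat 1 and seat 5 share exactly the 2 values {3, 7}; by pigeonhole those values go to them, so strike 3, 7 from seat 3, seat 4, seat 6, seat 7.
seat 3's domain is down to {8}, so seat 3 = 8. Strike 8 from seat 6.
seat 6's domain is down to {5}, so seat 6 = 5.
That leaves seat 7 = 2. Eliminate 2 elsewhere: seat 2, seat 4.
So seat 2 = 4.

4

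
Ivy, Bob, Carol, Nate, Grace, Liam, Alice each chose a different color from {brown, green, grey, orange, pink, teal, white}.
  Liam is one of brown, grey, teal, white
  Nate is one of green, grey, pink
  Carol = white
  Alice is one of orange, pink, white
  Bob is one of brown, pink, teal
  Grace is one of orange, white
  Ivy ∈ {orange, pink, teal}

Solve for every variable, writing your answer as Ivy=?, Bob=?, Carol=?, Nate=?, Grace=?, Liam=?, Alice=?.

Carol's domain is down to {white}, so Carol = white. Strike white from Grace, Liam, Alice.
Grace must be orange (only option left). Remove orange from Ivy, Alice.
Alice must be pink (only option left). Strike pink from Ivy, Bob, Nate.
That leaves Ivy = teal. Eliminate teal elsewhere: Bob, Liam.
Bob must be brown (only option left). Eliminate brown elsewhere: Liam.
Liam must be grey (only option left). Strike grey from Nate.
Nate must be green (only option left).

Ivy=teal, Bob=brown, Carol=white, Nate=green, Grace=orange, Liam=grey, Alice=pink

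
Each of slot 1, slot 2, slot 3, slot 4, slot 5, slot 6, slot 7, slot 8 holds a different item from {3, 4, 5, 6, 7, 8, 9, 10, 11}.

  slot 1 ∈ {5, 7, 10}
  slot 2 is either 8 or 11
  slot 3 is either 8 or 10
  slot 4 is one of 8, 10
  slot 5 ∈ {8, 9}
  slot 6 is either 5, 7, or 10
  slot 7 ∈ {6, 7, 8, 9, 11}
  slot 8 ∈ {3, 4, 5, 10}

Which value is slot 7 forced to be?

slot 3 and slot 4 share exactly the 2 values {8, 10}; by pigeonhole those values go to them, so strike 8, 10 from slot 1, slot 2, slot 5, slot 6, slot 7, slot 8.
slot 2 must be 11 (only option left). Strike 11 from slot 7.
That leaves slot 5 = 9. Eliminate 9 elsewhere: slot 7.
slot 1 and slot 6 share exactly the 2 values {5, 7}; by pigeonhole those values go to them, so strike 5, 7 from slot 7, slot 8.
So slot 7 = 6.

6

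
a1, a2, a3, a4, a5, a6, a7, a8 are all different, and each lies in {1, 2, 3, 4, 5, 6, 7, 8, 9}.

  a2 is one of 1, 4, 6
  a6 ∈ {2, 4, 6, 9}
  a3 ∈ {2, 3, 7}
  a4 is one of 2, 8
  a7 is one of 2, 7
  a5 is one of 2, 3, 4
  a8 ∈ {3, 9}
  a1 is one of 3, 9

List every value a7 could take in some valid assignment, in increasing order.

2, 7

The 8 variables together cover exactly {1, 2, 3, 4, 6, 7, 8, 9} — 8 values for 8 variables — and 1 appears only in a2's list, so a2 = 1.
Among the 7 still-open variables, 6 fits only a6 (and all 7 values in {2, 3, 4, 6, 7, 8, 9} must be used), so a6 = 6.
Among the 6 still-open variables, 4 fits only a5 (and all 6 values in {2, 3, 4, 7, 8, 9} must be used), so a5 = 4.
Among the 5 still-open variables, 8 fits only a4 (and all 5 values in {2, 3, 7, 8, 9} must be used), so a4 = 8.
The 2 variables a1 and a8 are confined to {3, 9}, which locks those values in; drop them from a3.
No further eliminations apply; a7 can still be any of 2, 7.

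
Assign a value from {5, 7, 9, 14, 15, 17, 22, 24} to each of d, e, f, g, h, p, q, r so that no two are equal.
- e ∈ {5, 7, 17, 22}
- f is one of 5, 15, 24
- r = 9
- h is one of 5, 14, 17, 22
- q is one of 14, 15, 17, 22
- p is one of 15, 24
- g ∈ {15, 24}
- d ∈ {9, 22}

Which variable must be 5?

r must be 9 (only option left). Strike 9 from d.
That leaves d = 22. So e, h, q can't be 22.
The 6 still-open variables draw from only 6 values {5, 7, 14, 15, 17, 24}, so each is used; only e can be 7, hence e = 7.
g and p share exactly the 2 values {15, 24}; by pigeonhole those values go to them, so strike 15, 24 from f, q.

f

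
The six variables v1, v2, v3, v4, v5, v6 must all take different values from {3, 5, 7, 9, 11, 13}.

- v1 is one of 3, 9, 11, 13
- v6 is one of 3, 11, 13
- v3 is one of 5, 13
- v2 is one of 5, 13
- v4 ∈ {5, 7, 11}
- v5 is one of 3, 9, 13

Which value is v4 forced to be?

The 6 variables draw from only 6 values {3, 5, 7, 9, 11, 13}, so each is used; only v4 can be 7, hence v4 = 7.

7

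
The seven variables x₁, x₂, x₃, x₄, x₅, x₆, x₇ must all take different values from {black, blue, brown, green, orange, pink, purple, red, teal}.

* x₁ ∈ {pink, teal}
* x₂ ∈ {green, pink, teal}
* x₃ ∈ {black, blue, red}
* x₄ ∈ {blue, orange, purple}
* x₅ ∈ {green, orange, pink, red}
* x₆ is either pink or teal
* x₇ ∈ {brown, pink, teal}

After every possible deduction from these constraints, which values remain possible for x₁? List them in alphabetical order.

pink, teal

x₁ and x₆ between them cover only {pink, teal} — a naked pair. Remove those values from x₂, x₅, x₇.
x₂ must be green (only option left). Strike green from x₅.
x₇'s domain is down to {brown}, so x₇ = brown.
No further eliminations apply; x₁ can still be any of pink, teal.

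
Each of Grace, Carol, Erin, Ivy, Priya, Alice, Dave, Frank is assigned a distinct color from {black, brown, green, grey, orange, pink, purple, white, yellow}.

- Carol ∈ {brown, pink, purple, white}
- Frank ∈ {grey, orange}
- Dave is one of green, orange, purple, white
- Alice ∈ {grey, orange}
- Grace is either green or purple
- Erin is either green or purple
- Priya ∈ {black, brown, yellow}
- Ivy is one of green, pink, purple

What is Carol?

brown

Grace and Erin between them cover only {green, purple} — a naked pair. Remove those values from Carol, Ivy, Dave.
Ivy's domain is down to {pink}, so Ivy = pink. Eliminate pink elsewhere: Carol.
The 2 variables Alice and Frank are confined to {grey, orange}, which locks those values in; drop them from Dave.
Dave has just one choice, so Dave = white. So Carol can't be white.
So Carol = brown.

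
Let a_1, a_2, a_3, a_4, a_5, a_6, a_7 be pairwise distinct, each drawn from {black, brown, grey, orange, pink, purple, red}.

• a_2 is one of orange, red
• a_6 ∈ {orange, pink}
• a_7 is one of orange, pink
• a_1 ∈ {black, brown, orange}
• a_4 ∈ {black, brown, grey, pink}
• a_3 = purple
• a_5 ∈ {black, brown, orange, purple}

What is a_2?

a_3 must be purple (only option left). Eliminate purple elsewhere: a_5.
Among the 6 still-open variables, grey fits only a_4 (and all 6 values in {black, brown, grey, orange, pink, red} must be used), so a_4 = grey.
The 5 still-open variables draw from only 5 values {black, brown, orange, pink, red}, so each is used; only a_2 can be red, hence a_2 = red.

red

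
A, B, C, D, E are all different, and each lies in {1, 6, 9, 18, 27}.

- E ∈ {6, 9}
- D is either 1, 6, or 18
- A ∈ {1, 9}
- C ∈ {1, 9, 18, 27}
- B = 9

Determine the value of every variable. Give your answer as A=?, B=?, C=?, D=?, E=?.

B has just one choice, so B = 9. Remove 9 from A, C, E.
That leaves E = 6. Remove 6 from D.
A has just one choice, so A = 1. Eliminate 1 elsewhere: C, D.
That leaves D = 18. Eliminate 18 elsewhere: C.
C must be 27 (only option left).

A=1, B=9, C=27, D=18, E=6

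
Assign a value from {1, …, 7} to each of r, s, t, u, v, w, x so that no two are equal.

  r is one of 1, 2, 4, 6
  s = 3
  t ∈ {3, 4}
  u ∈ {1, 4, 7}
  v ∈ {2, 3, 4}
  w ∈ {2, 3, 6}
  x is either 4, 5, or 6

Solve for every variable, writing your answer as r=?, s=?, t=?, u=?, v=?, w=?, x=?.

s has just one choice, so s = 3. Strike 3 from t, v, w.
t's domain is down to {4}, so t = 4. Remove 4 from r, u, v, x.
v must be 2 (only option left). Eliminate 2 elsewhere: r, w.
w's domain is down to {6}, so w = 6. So r, x can't be 6.
That leaves x = 5.
r must be 1 (only option left). Remove 1 from u.
u has just one choice, so u = 7.

r=1, s=3, t=4, u=7, v=2, w=6, x=5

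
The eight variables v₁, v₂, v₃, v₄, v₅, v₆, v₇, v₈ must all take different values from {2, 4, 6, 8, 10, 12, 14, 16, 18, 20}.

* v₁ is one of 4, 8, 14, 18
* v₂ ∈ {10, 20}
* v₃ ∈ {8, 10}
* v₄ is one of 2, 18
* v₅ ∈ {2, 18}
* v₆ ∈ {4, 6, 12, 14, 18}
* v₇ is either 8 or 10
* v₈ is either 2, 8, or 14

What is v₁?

4

v₃ and v₇ share exactly the 2 values {8, 10}; by pigeonhole those values go to them, so strike 8, 10 from v₁, v₂, v₈.
v₂ has just one choice, so v₂ = 20.
The 2 variables v₄ and v₅ are confined to {2, 18}, which locks those values in; drop them from v₁, v₆, v₈.
v₈'s domain is down to {14}, so v₈ = 14. Remove 14 from v₁, v₆.
So v₁ = 4.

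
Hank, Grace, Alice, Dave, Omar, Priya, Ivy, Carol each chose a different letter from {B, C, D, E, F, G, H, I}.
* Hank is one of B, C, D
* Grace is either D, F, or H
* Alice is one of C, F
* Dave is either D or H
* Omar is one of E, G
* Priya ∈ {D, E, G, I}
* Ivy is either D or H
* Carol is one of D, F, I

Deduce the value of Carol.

I

The 8 variables draw from only 8 values {B, C, D, E, F, G, H, I}, so each is used; only Hank can be B, hence Hank = B.
Among the 7 still-open variables, C fits only Alice (and all 7 values in {C, D, E, F, G, H, I} must be used), so Alice = C.
Dave and Ivy share exactly the 2 values {D, H}; by pigeonhole those values go to them, so strike D, H from Grace, Priya, Carol.
Grace's domain is down to {F}, so Grace = F. So Carol can't be F.
So Carol = I.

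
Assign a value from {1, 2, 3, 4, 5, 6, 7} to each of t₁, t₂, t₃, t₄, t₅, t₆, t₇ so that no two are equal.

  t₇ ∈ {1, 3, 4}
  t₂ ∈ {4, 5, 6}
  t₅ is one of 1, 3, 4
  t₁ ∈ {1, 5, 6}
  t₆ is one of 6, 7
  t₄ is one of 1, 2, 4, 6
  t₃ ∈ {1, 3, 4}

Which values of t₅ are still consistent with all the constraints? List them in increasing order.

Among the 7 variables, 2 fits only t₄ (and all 7 values in {1, 2, 3, 4, 5, 6, 7} must be used), so t₄ = 2.
Among the 6 still-open variables, 7 fits only t₆ (and all 6 values in {1, 3, 4, 5, 6, 7} must be used), so t₆ = 7.
t₃, t₅, t₇ between them cover only {1, 3, 4} — a naked triple. Remove those values from t₁, t₂.
No further eliminations apply; t₅ can still be any of 1, 3, 4.

1, 3, 4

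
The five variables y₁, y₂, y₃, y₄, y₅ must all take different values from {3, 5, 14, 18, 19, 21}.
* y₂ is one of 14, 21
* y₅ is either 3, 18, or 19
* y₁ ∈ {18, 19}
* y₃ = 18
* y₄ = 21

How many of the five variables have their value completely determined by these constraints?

5

y₃ must be 18 (only option left). So y₁, y₅ can't be 18.
That leaves y₄ = 21. Remove 21 from y₂.
y₁'s domain is down to {19}, so y₁ = 19. Eliminate 19 elsewhere: y₅.
y₂ must be 14 (only option left).
That leaves y₅ = 3.
Every variable is fixed: y₁=19, y₂=14, y₃=18, y₄=21, y₅=3. That makes 5.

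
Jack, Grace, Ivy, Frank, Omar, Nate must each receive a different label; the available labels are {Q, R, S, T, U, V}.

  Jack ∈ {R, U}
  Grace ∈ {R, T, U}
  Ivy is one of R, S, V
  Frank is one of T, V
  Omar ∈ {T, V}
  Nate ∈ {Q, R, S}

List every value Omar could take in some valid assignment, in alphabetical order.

The 6 variables together cover exactly {Q, R, S, T, U, V} — 6 values for 6 variables — and Q appears only in Nate's list, so Nate = Q.
Among the 5 still-open variables, S fits only Ivy (and all 5 values in {R, S, T, U, V} must be used), so Ivy = S.
Frank and Omar between them cover only {T, V} — a naked pair. Remove those values from Grace.
No further eliminations apply; Omar can still be any of T, V.

T, V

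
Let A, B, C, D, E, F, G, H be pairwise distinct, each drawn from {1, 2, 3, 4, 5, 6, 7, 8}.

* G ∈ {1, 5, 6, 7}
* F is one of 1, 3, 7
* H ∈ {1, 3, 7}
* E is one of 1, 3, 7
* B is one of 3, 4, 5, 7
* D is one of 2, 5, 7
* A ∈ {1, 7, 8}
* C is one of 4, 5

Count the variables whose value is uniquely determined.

Among the 8 variables, 2 fits only D (and all 8 values in {1, 2, 3, 4, 5, 6, 7, 8} must be used), so D = 2.
The 7 still-open variables together cover exactly {1, 3, 4, 5, 6, 7, 8} — 7 values for 7 variables — and 6 appears only in G's list, so G = 6.
The 6 still-open variables draw from only 6 values {1, 3, 4, 5, 7, 8}, so each is used; only A can be 8, hence A = 8.
E, F, H share exactly the 3 values {1, 3, 7}; by pigeonhole those values go to them, so strike 1, 3, 7 from B.
Determined: A=8, D=2, G=6. The other variables each still have more than one consistent value. That makes 3.

3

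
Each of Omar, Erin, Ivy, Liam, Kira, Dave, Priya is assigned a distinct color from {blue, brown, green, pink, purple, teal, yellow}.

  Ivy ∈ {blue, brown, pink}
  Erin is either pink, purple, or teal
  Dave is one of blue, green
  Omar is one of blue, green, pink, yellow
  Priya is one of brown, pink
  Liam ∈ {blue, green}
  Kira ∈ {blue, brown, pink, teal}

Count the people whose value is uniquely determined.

3

Among the 7 variables, purple fits only Erin (and all 7 values in {blue, brown, green, pink, purple, teal, yellow} must be used), so Erin = purple.
The 6 still-open variables draw from only 6 values {blue, brown, green, pink, teal, yellow}, so each is used; only Kira can be teal, hence Kira = teal.
The 5 still-open variables together cover exactly {blue, brown, green, pink, yellow} — 5 values for 5 variables — and yellow appears only in Omar's list, so Omar = yellow.
The 2 variables Liam and Dave are confined to {blue, green}, which locks those values in; drop them from Ivy.
Determined: Omar=yellow, Erin=purple, Kira=teal. The other people each still have more than one consistent value. That makes 3.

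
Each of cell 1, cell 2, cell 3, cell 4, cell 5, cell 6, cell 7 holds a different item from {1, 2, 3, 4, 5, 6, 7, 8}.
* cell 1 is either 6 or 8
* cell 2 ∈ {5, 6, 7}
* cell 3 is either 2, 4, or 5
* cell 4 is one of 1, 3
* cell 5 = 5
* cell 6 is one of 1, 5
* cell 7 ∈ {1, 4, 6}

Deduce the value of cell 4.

cell 5's domain is down to {5}, so cell 5 = 5. Strike 5 from cell 2, cell 3, cell 6.
cell 6 has just one choice, so cell 6 = 1. Strike 1 from cell 4, cell 7.
So cell 4 = 3.

3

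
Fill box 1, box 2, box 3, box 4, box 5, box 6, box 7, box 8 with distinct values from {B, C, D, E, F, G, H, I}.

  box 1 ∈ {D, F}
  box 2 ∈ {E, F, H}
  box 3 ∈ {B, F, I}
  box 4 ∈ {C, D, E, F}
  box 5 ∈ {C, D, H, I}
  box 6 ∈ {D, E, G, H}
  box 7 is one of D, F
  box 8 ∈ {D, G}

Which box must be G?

Among the 8 variables, B fits only box 3 (and all 8 values in {B, C, D, E, F, G, H, I} must be used), so box 3 = B.
The 7 still-open variables together cover exactly {C, D, E, F, G, H, I} — 7 values for 7 variables — and I appears only in box 5's list, so box 5 = I.
The 6 still-open variables together cover exactly {C, D, E, F, G, H} — 6 values for 6 variables — and C appears only in box 4's list, so box 4 = C.
box 1 and box 7 between them cover only {D, F} — a naked pair. Remove those values from box 2, box 6, box 8.
So G goes to box 8.

box 8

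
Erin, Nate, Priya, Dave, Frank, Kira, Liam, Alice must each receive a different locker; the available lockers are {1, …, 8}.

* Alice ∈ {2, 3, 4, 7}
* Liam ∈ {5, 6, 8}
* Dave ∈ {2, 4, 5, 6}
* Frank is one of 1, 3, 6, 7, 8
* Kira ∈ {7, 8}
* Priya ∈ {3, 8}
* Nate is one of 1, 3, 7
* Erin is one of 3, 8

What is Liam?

5

The 2 variables Erin and Priya are confined to {3, 8}, which locks those values in; drop them from Nate, Frank, Kira, Liam, Alice.
That leaves Kira = 7. Remove 7 from Nate, Frank, Alice.
That leaves Nate = 1. Strike 1 from Frank.
Frank's domain is down to {6}, so Frank = 6. Strike 6 from Dave, Liam.
So Liam = 5.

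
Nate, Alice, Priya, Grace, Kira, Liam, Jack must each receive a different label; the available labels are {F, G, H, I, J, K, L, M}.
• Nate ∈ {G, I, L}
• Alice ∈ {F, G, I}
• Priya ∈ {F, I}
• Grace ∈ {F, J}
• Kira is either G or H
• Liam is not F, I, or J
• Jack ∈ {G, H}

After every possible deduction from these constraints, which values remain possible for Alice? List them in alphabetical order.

Kira and Jack between them cover only {G, H} — a naked pair. Remove those values from Nate, Alice, Liam.
Alice and Priya share exactly the 2 values {F, I}; by pigeonhole those values go to them, so strike F, I from Nate, Grace.
Nate's domain is down to {L}, so Nate = L. Strike L from Liam.
Grace's domain is down to {J}, so Grace = J.
No further eliminations apply; Alice can still be any of F, I.

F, I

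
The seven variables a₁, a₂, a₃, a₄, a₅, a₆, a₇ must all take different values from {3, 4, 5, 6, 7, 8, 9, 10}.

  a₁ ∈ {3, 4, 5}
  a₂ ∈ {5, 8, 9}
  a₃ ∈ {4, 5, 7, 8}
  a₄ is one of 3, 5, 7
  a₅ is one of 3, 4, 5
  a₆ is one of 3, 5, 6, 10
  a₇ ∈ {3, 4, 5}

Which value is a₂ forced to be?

a₁, a₅, a₇ between them cover only {3, 4, 5} — a naked triple. Remove those values from a₂, a₃, a₄, a₆.
a₄ must be 7 (only option left). Remove 7 from a₃.
a₃ has just one choice, so a₃ = 8. So a₂ can't be 8.
So a₂ = 9.

9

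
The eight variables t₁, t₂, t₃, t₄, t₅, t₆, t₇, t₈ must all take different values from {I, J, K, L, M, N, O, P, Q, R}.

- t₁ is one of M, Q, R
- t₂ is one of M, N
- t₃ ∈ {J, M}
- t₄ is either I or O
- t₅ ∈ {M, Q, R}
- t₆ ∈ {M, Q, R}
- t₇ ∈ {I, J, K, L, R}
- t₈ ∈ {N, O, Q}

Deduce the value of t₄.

The 3 variables t₁, t₅, t₆ are confined to {M, Q, R}, which locks those values in; drop them from t₂, t₃, t₇, t₈.
That leaves t₂ = N. Strike N from t₈.
t₃'s domain is down to {J}, so t₃ = J. So t₇ can't be J.
t₈ has just one choice, so t₈ = O. Remove O from t₄.
So t₄ = I.

I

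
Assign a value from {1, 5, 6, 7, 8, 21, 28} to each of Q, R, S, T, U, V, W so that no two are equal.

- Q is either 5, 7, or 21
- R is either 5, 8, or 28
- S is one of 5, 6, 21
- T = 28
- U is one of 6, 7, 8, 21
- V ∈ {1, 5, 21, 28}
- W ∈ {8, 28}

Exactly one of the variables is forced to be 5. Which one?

R

T's domain is down to {28}, so T = 28. Remove 28 from R, V, W.
W's domain is down to {8}, so W = 8. So R, U can't be 8.
So 5 goes to R.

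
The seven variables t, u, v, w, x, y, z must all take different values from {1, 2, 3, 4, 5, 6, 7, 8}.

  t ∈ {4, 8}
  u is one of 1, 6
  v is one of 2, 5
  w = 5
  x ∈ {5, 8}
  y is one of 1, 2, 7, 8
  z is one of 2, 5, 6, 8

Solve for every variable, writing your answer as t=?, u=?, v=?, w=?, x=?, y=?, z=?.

w's domain is down to {5}, so w = 5. Remove 5 from v, x, z.
x must be 8 (only option left). Strike 8 from t, y, z.
t's domain is down to {4}, so t = 4.
v must be 2 (only option left). So y, z can't be 2.
z's domain is down to {6}, so z = 6. Eliminate 6 elsewhere: u.
That leaves u = 1. Strike 1 from y.
y's domain is down to {7}, so y = 7.

t=4, u=1, v=2, w=5, x=8, y=7, z=6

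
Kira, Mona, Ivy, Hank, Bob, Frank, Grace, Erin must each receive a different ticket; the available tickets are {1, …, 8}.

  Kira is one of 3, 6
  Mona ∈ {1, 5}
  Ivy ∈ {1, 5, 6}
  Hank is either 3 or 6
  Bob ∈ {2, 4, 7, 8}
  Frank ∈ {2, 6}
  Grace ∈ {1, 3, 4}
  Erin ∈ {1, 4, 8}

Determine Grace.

The 8 variables draw from only 8 values {1, 2, 3, 4, 5, 6, 7, 8}, so each is used; only Bob can be 7, hence Bob = 7.
Among the 7 still-open variables, 2 fits only Frank (and all 7 values in {1, 2, 3, 4, 5, 6, 8} must be used), so Frank = 2.
Among the 6 still-open variables, 8 fits only Erin (and all 6 values in {1, 3, 4, 5, 6, 8} must be used), so Erin = 8.
The 5 still-open variables together cover exactly {1, 3, 4, 5, 6} — 5 values for 5 variables — and 4 appears only in Grace's list, so Grace = 4.

4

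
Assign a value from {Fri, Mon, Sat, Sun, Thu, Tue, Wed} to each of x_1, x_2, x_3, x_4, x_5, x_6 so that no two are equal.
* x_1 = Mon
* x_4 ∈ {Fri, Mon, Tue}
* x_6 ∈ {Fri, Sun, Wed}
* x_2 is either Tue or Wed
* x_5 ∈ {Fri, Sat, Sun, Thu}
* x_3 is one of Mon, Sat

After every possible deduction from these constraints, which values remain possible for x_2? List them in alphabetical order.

Tue, Wed

x_1 has just one choice, so x_1 = Mon. So x_3, x_4 can't be Mon.
x_3 has just one choice, so x_3 = Sat. Eliminate Sat elsewhere: x_5.
No further eliminations apply; x_2 can still be any of Tue, Wed.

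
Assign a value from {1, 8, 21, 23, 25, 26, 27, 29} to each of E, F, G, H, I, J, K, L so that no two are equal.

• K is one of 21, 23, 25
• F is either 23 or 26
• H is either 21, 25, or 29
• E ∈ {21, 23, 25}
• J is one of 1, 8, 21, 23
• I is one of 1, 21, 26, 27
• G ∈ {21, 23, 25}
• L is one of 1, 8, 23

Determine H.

29

Among the 8 variables, 27 fits only I (and all 8 values in {1, 8, 21, 23, 25, 26, 27, 29} must be used), so I = 27.
The 7 still-open variables draw from only 7 values {1, 8, 21, 23, 25, 26, 29}, so each is used; only F can be 26, hence F = 26.
The 6 still-open variables draw from only 6 values {1, 8, 21, 23, 25, 29}, so each is used; only H can be 29, hence H = 29.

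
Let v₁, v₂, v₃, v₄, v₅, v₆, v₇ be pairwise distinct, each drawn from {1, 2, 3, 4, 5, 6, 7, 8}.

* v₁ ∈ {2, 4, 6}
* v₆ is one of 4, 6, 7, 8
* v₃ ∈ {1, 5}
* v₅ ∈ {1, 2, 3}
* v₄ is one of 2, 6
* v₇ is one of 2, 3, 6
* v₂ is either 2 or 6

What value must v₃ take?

v₂ and v₄ share exactly the 2 values {2, 6}; by pigeonhole those values go to them, so strike 2, 6 from v₁, v₅, v₆, v₇.
v₁'s domain is down to {4}, so v₁ = 4. Strike 4 from v₆.
That leaves v₇ = 3. So v₅ can't be 3.
v₅ must be 1 (only option left). Remove 1 from v₃.
So v₃ = 5.

5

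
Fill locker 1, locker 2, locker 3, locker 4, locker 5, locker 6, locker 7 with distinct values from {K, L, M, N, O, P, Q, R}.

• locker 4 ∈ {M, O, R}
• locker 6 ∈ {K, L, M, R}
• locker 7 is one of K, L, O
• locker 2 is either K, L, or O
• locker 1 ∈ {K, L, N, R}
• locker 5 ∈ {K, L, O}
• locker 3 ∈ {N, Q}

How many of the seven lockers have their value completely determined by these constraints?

The 7 variables draw from only 7 values {K, L, M, N, O, Q, R}, so each is used; only locker 3 can be Q, hence locker 3 = Q.
Among the 6 still-open variables, N fits only locker 1 (and all 6 values in {K, L, M, N, O, R} must be used), so locker 1 = N.
locker 2, locker 5, locker 7 between them cover only {K, L, O} — a naked triple. Remove those values from locker 4, locker 6.
Determined: locker 1=N, locker 3=Q. The other lockers each still have more than one consistent value. That makes 2.

2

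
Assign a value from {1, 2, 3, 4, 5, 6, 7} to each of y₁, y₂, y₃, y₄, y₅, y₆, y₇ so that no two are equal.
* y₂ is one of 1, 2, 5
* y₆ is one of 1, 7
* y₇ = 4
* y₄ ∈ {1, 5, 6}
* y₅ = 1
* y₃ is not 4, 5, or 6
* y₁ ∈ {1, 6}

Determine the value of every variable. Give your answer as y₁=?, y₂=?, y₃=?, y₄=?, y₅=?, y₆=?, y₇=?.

y₁=6, y₂=2, y₃=3, y₄=5, y₅=1, y₆=7, y₇=4

y₅ must be 1 (only option left). Remove 1 from y₁, y₂, y₃, y₄, y₆.
y₆ has just one choice, so y₆ = 7. So y₃ can't be 7.
That leaves y₇ = 4.
That leaves y₁ = 6. Strike 6 from y₄.
y₄ has just one choice, so y₄ = 5. Remove 5 from y₂.
y₂ has just one choice, so y₂ = 2. Strike 2 from y₃.
y₃'s domain is down to {3}, so y₃ = 3.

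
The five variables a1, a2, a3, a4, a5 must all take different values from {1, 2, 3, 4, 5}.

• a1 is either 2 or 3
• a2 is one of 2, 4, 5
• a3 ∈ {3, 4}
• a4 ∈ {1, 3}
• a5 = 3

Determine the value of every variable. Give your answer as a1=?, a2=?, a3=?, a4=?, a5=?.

a1=2, a2=5, a3=4, a4=1, a5=3

a5 must be 3 (only option left). So a1, a3, a4 can't be 3.
a1 has just one choice, so a1 = 2. So a2 can't be 2.
a3 must be 4 (only option left). Eliminate 4 elsewhere: a2.
a4 must be 1 (only option left).
a2's domain is down to {5}, so a2 = 5.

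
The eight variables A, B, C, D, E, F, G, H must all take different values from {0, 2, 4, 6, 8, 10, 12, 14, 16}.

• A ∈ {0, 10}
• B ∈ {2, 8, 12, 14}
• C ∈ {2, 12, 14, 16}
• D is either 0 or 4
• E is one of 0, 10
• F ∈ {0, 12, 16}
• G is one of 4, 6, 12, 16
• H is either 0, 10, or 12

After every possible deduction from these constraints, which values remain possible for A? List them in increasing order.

0, 10

A and E between them cover only {0, 10} — a naked pair. Remove those values from D, F, H.
D must be 4 (only option left). Eliminate 4 elsewhere: G.
H's domain is down to {12}, so H = 12. Strike 12 from B, C, F, G.
That leaves F = 16. Strike 16 from C, G.
G must be 6 (only option left).
No further eliminations apply; A can still be any of 0, 10.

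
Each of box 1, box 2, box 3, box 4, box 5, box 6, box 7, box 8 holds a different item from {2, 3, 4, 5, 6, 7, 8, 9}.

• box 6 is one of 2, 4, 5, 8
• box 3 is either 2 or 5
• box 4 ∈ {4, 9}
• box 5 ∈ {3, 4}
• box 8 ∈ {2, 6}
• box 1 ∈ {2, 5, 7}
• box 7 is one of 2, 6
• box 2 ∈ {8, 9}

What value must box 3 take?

5

The 8 variables draw from only 8 values {2, 3, 4, 5, 6, 7, 8, 9}, so each is used; only box 5 can be 3, hence box 5 = 3.
The 7 still-open variables together cover exactly {2, 4, 5, 6, 7, 8, 9} — 7 values for 7 variables — and 7 appears only in box 1's list, so box 1 = 7.
The 2 variables box 7 and box 8 are confined to {2, 6}, which locks those values in; drop them from box 3, box 6.
So box 3 = 5.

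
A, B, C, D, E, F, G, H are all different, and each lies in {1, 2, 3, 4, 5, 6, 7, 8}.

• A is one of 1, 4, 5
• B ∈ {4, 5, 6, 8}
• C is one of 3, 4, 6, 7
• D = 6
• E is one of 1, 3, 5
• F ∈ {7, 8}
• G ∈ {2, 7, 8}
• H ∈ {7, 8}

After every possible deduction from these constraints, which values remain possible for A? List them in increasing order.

D has just one choice, so D = 6. Eliminate 6 elsewhere: B, C.
The 7 still-open variables together cover exactly {1, 2, 3, 4, 5, 7, 8} — 7 values for 7 variables — and 2 appears only in G's list, so G = 2.
The 2 variables F and H are confined to {7, 8}, which locks those values in; drop them from B, C.
No further eliminations apply; A can still be any of 1, 4, 5.

1, 4, 5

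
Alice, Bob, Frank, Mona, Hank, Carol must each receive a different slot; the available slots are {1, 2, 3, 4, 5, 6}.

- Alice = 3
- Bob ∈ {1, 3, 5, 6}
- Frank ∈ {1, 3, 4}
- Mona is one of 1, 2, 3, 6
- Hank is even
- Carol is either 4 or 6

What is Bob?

Alice must be 3 (only option left). Eliminate 3 elsewhere: Bob, Frank, Mona.
The 5 still-open variables together cover exactly {1, 2, 4, 5, 6} — 5 values for 5 variables — and 5 appears only in Bob's list, so Bob = 5.

5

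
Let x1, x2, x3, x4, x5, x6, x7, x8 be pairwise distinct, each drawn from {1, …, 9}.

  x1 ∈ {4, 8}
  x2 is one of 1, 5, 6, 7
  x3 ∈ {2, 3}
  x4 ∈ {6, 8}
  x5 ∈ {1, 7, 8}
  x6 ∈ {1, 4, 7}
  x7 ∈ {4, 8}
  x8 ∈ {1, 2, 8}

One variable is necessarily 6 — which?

Among the 8 variables, 3 fits only x3 (and all 8 values in {1, 2, 3, 4, 5, 6, 7, 8} must be used), so x3 = 3.
The 7 still-open variables draw from only 7 values {1, 2, 4, 5, 6, 7, 8}, so each is used; only x8 can be 2, hence x8 = 2.
The 6 still-open variables draw from only 6 values {1, 4, 5, 6, 7, 8}, so each is used; only x2 can be 5, hence x2 = 5.
The 5 still-open variables together cover exactly {1, 4, 6, 7, 8} — 5 values for 5 variables — and 6 appears only in x4's list, so x4 = 6.

x4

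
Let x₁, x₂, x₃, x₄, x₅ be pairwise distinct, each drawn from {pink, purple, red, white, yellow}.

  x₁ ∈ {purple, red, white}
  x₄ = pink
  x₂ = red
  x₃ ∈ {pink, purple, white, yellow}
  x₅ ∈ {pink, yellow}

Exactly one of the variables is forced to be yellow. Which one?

x₅

x₂'s domain is down to {red}, so x₂ = red. Remove red from x₁.
x₄ must be pink (only option left). Remove pink from x₃, x₅.
So yellow goes to x₅.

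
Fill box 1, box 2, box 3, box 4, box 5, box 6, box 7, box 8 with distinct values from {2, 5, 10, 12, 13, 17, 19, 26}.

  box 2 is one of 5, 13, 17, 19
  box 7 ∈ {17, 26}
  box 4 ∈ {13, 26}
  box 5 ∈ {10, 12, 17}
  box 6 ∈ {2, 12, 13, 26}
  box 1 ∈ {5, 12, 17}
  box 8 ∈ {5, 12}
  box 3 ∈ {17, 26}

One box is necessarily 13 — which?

Among the 8 variables, 2 fits only box 6 (and all 8 values in {2, 5, 10, 12, 13, 17, 19, 26} must be used), so box 6 = 2.
The 7 still-open variables together cover exactly {5, 10, 12, 13, 17, 19, 26} — 7 values for 7 variables — and 10 appears only in box 5's list, so box 5 = 10.
The 6 still-open variables together cover exactly {5, 12, 13, 17, 19, 26} — 6 values for 6 variables — and 19 appears only in box 2's list, so box 2 = 19.
The 5 still-open variables together cover exactly {5, 12, 13, 17, 26} — 5 values for 5 variables — and 13 appears only in box 4's list, so box 4 = 13.

box 4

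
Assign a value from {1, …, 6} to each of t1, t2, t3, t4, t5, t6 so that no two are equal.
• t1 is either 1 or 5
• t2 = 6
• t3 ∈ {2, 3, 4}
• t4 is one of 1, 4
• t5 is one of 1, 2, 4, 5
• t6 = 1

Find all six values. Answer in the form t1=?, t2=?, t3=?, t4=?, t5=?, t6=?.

t2 must be 6 (only option left).
t6 has just one choice, so t6 = 1. Eliminate 1 elsewhere: t1, t4, t5.
t1's domain is down to {5}, so t1 = 5. Eliminate 5 elsewhere: t5.
t4 must be 4 (only option left). Strike 4 from t3, t5.
t5 has just one choice, so t5 = 2. So t3 can't be 2.
That leaves t3 = 3.

t1=5, t2=6, t3=3, t4=4, t5=2, t6=1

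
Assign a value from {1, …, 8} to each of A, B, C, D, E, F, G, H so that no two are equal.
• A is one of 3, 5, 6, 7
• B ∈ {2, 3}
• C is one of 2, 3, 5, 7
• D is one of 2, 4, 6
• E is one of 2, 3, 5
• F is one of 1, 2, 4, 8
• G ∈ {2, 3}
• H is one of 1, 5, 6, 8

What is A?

6

B and G share exactly the 2 values {2, 3}; by pigeonhole those values go to them, so strike 2, 3 from A, C, D, E, F.
E has just one choice, so E = 5. Eliminate 5 elsewhere: A, C, H.
C has just one choice, so C = 7. Remove 7 from A.
So A = 6.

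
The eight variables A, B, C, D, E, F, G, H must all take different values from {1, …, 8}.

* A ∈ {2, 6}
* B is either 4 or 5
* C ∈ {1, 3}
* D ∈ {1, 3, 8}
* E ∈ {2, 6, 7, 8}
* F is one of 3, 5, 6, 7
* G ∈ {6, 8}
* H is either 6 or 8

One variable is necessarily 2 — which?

The 8 variables draw from only 8 values {1, 2, 3, 4, 5, 6, 7, 8}, so each is used; only B can be 4, hence B = 4.
The 7 still-open variables draw from only 7 values {1, 2, 3, 5, 6, 7, 8}, so each is used; only F can be 5, hence F = 5.
Among the 6 still-open variables, 7 fits only E (and all 6 values in {1, 2, 3, 6, 7, 8} must be used), so E = 7.
Among the 5 still-open variables, 2 fits only A (and all 5 values in {1, 2, 3, 6, 8} must be used), so A = 2.

A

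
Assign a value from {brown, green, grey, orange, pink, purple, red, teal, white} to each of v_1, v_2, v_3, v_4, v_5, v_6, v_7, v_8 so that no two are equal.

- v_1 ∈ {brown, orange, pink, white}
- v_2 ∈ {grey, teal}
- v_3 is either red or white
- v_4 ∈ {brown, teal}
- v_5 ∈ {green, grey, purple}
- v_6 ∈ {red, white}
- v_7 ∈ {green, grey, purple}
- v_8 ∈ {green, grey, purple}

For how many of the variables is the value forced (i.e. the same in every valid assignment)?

v_3 and v_6 between them cover only {red, white} — a naked pair. Remove those values from v_1.
v_5, v_7, v_8 share exactly the 3 values {green, grey, purple}; by pigeonhole those values go to them, so strike green, grey, purple from v_2.
v_2's domain is down to {teal}, so v_2 = teal. Remove teal from v_4.
v_4 has just one choice, so v_4 = brown. Eliminate brown elsewhere: v_1.
Determined: v_2=teal, v_4=brown. The other variables each still have more than one consistent value. That makes 2.

2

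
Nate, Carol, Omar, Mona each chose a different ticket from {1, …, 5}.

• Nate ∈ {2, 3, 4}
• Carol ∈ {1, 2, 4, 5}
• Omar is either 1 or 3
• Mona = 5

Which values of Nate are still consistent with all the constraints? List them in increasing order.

2, 3, 4

Mona's domain is down to {5}, so Mona = 5. Strike 5 from Carol.
No further eliminations apply; Nate can still be any of 2, 3, 4.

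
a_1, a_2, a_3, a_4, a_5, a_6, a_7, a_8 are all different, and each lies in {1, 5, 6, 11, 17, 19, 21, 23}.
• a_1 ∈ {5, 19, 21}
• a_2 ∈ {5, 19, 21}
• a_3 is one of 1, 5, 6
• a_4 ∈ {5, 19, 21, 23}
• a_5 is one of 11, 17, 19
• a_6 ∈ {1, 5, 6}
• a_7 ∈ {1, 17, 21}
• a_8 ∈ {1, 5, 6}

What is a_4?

23

Among the 8 variables, 11 fits only a_5 (and all 8 values in {1, 5, 6, 11, 17, 19, 21, 23} must be used), so a_5 = 11.
Among the 7 still-open variables, 17 fits only a_7 (and all 7 values in {1, 5, 6, 17, 19, 21, 23} must be used), so a_7 = 17.
The 6 still-open variables draw from only 6 values {1, 5, 6, 19, 21, 23}, so each is used; only a_4 can be 23, hence a_4 = 23.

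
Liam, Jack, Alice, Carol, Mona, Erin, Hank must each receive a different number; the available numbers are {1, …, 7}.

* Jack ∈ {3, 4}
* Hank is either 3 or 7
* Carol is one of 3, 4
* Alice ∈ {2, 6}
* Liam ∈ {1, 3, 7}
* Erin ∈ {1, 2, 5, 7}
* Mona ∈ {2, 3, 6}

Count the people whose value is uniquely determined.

The 7 variables draw from only 7 values {1, 2, 3, 4, 5, 6, 7}, so each is used; only Erin can be 5, hence Erin = 5.
The 6 still-open variables together cover exactly {1, 2, 3, 4, 6, 7} — 6 values for 6 variables — and 1 appears only in Liam's list, so Liam = 1.
Among the 5 still-open variables, 7 fits only Hank (and all 5 values in {2, 3, 4, 6, 7} must be used), so Hank = 7.
Jack and Carol share exactly the 2 values {3, 4}; by pigeonhole those values go to them, so strike 3, 4 from Mona.
Determined: Liam=1, Erin=5, Hank=7. The other people each still have more than one consistent value. That makes 3.

3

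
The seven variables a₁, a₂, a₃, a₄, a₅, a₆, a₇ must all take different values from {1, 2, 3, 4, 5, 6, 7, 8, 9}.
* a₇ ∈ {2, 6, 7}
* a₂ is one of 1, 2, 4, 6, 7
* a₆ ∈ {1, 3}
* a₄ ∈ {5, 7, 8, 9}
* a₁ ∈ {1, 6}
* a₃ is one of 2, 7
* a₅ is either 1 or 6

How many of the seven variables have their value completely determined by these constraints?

2

a₁ and a₅ share exactly the 2 values {1, 6}; by pigeonhole those values go to them, so strike 1, 6 from a₂, a₆, a₇.
a₆'s domain is down to {3}, so a₆ = 3.
a₃ and a₇ between them cover only {2, 7} — a naked pair. Remove those values from a₂, a₄.
a₂'s domain is down to {4}, so a₂ = 4.
Determined: a₂=4, a₆=3. The other variables each still have more than one consistent value. That makes 2.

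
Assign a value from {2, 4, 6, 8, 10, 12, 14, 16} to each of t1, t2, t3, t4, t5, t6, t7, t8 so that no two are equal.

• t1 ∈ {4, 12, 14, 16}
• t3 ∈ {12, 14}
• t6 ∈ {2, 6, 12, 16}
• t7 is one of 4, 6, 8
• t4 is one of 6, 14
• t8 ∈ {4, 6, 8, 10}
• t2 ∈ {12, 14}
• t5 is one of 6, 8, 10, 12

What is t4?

The 8 variables draw from only 8 values {2, 4, 6, 8, 10, 12, 14, 16}, so each is used; only t6 can be 2, hence t6 = 2.
The 7 still-open variables together cover exactly {4, 6, 8, 10, 12, 14, 16} — 7 values for 7 variables — and 16 appears only in t1's list, so t1 = 16.
t2 and t3 between them cover only {12, 14} — a naked pair. Remove those values from t4, t5.
So t4 = 6.

6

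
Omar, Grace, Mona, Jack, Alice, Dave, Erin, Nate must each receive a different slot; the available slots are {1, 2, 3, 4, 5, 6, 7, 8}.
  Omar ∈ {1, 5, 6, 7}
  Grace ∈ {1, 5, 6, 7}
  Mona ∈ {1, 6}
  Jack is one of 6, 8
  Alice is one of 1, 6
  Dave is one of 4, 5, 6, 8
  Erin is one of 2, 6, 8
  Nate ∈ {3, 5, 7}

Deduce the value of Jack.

Among the 8 variables, 2 fits only Erin (and all 8 values in {1, 2, 3, 4, 5, 6, 7, 8} must be used), so Erin = 2.
The 7 still-open variables together cover exactly {1, 3, 4, 5, 6, 7, 8} — 7 values for 7 variables — and 3 appears only in Nate's list, so Nate = 3.
Among the 6 still-open variables, 4 fits only Dave (and all 6 values in {1, 4, 5, 6, 7, 8} must be used), so Dave = 4.
Among the 5 still-open variables, 8 fits only Jack (and all 5 values in {1, 5, 6, 7, 8} must be used), so Jack = 8.

8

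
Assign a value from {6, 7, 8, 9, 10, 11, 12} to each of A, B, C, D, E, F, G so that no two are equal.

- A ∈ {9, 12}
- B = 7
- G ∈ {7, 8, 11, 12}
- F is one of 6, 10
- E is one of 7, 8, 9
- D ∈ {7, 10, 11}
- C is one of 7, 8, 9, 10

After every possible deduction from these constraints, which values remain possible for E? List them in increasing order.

B has just one choice, so B = 7. Eliminate 7 elsewhere: C, D, E, G.
The 6 still-open variables together cover exactly {6, 8, 9, 10, 11, 12} — 6 values for 6 variables — and 6 appears only in F's list, so F = 6.
No further eliminations apply; E can still be any of 8, 9.

8, 9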